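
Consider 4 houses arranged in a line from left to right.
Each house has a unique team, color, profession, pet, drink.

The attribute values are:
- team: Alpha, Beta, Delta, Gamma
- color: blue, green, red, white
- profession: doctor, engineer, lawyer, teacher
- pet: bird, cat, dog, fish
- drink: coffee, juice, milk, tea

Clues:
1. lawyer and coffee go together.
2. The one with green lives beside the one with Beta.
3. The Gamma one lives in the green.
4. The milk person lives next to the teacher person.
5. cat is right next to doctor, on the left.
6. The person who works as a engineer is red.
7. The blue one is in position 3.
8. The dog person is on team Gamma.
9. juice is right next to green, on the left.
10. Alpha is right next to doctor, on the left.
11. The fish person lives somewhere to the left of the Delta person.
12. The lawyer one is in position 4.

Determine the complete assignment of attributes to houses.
Solution:

House | Team | Color | Profession | Pet | Drink
-----------------------------------------------
  1   | Alpha | red | engineer | cat | juice
  2   | Gamma | green | doctor | dog | milk
  3   | Beta | blue | teacher | fish | tea
  4   | Delta | white | lawyer | bird | coffee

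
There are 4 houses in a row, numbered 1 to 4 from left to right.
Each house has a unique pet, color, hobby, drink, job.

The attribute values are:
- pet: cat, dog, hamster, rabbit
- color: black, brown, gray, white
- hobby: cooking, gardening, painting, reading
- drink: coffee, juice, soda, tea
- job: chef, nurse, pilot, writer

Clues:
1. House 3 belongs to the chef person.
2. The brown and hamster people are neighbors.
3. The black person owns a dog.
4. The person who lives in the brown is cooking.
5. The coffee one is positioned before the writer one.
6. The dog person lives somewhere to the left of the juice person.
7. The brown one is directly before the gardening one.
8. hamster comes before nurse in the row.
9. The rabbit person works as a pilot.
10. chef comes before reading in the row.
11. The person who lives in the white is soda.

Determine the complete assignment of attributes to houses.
Solution:

House | Pet | Color | Hobby | Drink | Job
-----------------------------------------
  1   | rabbit | brown | cooking | coffee | pilot
  2   | hamster | white | gardening | soda | writer
  3   | dog | black | painting | tea | chef
  4   | cat | gray | reading | juice | nurse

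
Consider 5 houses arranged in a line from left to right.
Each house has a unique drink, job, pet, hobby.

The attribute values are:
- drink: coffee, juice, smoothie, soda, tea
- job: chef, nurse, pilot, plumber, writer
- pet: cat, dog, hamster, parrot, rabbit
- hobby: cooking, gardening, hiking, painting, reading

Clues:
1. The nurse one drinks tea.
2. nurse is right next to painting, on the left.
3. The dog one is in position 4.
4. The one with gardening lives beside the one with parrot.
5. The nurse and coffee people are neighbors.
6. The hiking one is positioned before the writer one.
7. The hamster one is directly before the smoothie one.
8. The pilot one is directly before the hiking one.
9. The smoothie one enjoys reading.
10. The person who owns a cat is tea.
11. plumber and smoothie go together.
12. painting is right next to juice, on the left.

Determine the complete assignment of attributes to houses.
Solution:

House | Drink | Job | Pet | Hobby
---------------------------------
  1   | tea | nurse | cat | gardening
  2   | coffee | pilot | parrot | painting
  3   | juice | chef | hamster | hiking
  4   | smoothie | plumber | dog | reading
  5   | soda | writer | rabbit | cooking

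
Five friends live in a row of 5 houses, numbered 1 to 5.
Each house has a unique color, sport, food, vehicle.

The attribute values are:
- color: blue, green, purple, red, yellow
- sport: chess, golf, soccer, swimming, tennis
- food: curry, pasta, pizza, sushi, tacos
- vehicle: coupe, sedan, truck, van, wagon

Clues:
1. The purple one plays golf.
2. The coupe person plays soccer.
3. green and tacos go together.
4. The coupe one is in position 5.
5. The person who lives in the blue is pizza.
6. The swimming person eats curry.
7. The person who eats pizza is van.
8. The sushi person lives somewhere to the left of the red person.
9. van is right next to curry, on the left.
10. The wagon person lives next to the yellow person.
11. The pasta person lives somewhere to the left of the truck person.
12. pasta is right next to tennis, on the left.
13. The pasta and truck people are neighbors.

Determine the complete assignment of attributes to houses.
Solution:

House | Color | Sport | Food | Vehicle
--------------------------------------
  1   | purple | golf | pasta | wagon
  2   | yellow | tennis | sushi | truck
  3   | blue | chess | pizza | van
  4   | red | swimming | curry | sedan
  5   | green | soccer | tacos | coupe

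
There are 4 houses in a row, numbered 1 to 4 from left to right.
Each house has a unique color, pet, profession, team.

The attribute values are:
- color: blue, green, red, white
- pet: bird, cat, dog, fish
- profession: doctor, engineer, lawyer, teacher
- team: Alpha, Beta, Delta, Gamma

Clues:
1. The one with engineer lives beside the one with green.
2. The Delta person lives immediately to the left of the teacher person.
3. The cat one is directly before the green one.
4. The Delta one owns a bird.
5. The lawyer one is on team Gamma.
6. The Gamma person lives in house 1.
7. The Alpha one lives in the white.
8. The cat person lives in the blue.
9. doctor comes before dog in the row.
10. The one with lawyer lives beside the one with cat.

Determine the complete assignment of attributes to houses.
Solution:

House | Color | Pet | Profession | Team
---------------------------------------
  1   | red | fish | lawyer | Gamma
  2   | blue | cat | engineer | Beta
  3   | green | bird | doctor | Delta
  4   | white | dog | teacher | Alpha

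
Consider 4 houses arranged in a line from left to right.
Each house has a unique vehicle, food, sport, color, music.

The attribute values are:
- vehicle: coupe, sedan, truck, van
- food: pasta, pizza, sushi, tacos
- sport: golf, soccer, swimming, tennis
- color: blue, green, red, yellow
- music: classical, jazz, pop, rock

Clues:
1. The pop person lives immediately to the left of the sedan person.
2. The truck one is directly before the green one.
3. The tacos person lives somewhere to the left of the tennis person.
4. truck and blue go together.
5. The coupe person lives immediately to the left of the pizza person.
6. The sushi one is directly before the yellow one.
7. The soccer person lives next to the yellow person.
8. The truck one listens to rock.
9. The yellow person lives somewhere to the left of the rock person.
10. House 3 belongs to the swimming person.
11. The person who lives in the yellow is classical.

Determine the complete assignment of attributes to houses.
Solution:

House | Vehicle | Food | Sport | Color | Music
----------------------------------------------
  1   | coupe | sushi | soccer | red | pop
  2   | sedan | pizza | golf | yellow | classical
  3   | truck | tacos | swimming | blue | rock
  4   | van | pasta | tennis | green | jazz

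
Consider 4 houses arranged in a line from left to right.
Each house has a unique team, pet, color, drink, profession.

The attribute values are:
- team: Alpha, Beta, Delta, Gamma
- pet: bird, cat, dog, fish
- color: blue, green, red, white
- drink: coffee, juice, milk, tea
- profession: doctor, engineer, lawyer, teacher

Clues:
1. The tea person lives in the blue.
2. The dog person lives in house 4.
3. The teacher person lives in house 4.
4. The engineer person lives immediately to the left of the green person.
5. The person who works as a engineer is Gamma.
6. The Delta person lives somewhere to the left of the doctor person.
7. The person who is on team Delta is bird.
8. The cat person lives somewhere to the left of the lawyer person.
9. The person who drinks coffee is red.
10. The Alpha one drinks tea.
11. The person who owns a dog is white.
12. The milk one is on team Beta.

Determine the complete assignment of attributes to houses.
Solution:

House | Team | Pet | Color | Drink | Profession
-----------------------------------------------
  1   | Gamma | cat | red | coffee | engineer
  2   | Delta | bird | green | juice | lawyer
  3   | Alpha | fish | blue | tea | doctor
  4   | Beta | dog | white | milk | teacher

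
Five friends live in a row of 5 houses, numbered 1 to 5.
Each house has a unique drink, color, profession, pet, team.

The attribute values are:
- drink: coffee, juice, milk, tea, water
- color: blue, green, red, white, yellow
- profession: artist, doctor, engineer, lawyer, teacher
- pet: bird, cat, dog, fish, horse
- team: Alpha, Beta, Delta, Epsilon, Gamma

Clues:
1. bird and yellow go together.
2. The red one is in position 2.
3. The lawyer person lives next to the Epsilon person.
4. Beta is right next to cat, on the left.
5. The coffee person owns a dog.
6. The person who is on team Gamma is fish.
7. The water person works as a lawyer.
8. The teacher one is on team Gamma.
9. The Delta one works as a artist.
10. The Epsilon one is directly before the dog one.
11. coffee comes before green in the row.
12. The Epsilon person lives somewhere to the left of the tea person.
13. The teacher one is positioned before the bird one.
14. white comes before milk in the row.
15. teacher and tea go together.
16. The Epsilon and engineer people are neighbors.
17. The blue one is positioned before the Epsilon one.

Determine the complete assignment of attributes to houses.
Solution:

House | Drink | Color | Profession | Pet | Team
-----------------------------------------------
  1   | water | blue | lawyer | horse | Beta
  2   | juice | red | doctor | cat | Epsilon
  3   | coffee | white | engineer | dog | Alpha
  4   | tea | green | teacher | fish | Gamma
  5   | milk | yellow | artist | bird | Delta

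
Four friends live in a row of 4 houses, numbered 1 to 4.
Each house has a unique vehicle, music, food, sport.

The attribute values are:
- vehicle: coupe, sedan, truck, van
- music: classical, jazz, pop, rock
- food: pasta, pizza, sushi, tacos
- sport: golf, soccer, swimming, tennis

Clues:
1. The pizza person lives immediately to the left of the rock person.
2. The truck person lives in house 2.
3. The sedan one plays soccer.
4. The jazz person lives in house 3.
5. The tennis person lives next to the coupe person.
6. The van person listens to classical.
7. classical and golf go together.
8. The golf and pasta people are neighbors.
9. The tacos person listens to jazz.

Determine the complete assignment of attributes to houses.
Solution:

House | Vehicle | Music | Food | Sport
--------------------------------------
  1   | van | classical | pizza | golf
  2   | truck | rock | pasta | tennis
  3   | coupe | jazz | tacos | swimming
  4   | sedan | pop | sushi | soccer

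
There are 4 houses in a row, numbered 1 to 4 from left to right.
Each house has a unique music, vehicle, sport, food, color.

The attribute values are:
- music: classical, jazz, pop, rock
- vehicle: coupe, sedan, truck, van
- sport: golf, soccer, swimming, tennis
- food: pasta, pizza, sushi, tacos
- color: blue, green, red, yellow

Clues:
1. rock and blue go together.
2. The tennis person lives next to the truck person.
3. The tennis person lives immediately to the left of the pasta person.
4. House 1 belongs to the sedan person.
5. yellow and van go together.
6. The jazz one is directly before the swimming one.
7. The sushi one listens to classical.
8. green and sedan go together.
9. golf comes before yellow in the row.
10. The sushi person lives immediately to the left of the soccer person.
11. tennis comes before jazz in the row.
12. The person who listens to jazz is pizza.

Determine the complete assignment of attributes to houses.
Solution:

House | Music | Vehicle | Sport | Food | Color
----------------------------------------------
  1   | classical | sedan | tennis | sushi | green
  2   | rock | truck | soccer | pasta | blue
  3   | jazz | coupe | golf | pizza | red
  4   | pop | van | swimming | tacos | yellow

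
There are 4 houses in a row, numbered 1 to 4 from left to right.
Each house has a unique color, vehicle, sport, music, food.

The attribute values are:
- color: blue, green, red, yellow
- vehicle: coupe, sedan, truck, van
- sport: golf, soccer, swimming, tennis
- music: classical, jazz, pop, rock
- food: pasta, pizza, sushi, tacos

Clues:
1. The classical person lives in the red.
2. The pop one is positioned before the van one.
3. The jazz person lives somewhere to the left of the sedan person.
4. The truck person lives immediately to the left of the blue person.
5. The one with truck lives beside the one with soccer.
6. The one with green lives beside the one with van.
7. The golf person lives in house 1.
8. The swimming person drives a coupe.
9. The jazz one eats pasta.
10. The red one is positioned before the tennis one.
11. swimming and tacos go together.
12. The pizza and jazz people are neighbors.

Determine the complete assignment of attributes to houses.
Solution:

House | Color | Vehicle | Sport | Music | Food
----------------------------------------------
  1   | green | truck | golf | pop | pizza
  2   | blue | van | soccer | jazz | pasta
  3   | red | coupe | swimming | classical | tacos
  4   | yellow | sedan | tennis | rock | sushi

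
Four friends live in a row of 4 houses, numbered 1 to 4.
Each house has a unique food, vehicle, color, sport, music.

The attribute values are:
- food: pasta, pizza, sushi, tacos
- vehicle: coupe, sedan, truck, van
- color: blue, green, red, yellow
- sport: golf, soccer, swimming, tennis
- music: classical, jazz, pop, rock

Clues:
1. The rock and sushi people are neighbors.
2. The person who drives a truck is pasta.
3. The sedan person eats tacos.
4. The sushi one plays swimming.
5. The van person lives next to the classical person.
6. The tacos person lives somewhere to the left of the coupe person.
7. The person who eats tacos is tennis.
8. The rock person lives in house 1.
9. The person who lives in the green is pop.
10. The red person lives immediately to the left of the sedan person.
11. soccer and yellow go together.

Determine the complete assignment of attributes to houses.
Solution:

House | Food | Vehicle | Color | Sport | Music
----------------------------------------------
  1   | pasta | truck | yellow | soccer | rock
  2   | sushi | van | red | swimming | jazz
  3   | tacos | sedan | blue | tennis | classical
  4   | pizza | coupe | green | golf | pop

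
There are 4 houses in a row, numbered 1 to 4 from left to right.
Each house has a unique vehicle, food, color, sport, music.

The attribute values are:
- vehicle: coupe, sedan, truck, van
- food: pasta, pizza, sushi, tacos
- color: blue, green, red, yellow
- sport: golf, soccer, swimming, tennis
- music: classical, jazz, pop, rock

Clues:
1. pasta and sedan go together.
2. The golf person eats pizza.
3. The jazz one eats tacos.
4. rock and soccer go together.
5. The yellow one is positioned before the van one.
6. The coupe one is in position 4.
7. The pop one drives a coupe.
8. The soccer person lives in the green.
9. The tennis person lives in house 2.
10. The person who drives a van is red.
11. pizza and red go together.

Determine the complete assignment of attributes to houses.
Solution:

House | Vehicle | Food | Color | Sport | Music
----------------------------------------------
  1   | sedan | pasta | green | soccer | rock
  2   | truck | tacos | yellow | tennis | jazz
  3   | van | pizza | red | golf | classical
  4   | coupe | sushi | blue | swimming | pop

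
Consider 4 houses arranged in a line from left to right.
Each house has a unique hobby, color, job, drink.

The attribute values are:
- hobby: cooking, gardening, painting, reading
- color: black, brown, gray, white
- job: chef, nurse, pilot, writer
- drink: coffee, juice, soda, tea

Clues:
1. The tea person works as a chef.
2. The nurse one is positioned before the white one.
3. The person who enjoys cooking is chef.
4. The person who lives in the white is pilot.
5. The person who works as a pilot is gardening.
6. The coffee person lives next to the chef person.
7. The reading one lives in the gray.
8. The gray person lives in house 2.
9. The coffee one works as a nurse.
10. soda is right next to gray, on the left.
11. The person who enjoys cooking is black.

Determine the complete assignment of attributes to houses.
Solution:

House | Hobby | Color | Job | Drink
-----------------------------------
  1   | painting | brown | writer | soda
  2   | reading | gray | nurse | coffee
  3   | cooking | black | chef | tea
  4   | gardening | white | pilot | juice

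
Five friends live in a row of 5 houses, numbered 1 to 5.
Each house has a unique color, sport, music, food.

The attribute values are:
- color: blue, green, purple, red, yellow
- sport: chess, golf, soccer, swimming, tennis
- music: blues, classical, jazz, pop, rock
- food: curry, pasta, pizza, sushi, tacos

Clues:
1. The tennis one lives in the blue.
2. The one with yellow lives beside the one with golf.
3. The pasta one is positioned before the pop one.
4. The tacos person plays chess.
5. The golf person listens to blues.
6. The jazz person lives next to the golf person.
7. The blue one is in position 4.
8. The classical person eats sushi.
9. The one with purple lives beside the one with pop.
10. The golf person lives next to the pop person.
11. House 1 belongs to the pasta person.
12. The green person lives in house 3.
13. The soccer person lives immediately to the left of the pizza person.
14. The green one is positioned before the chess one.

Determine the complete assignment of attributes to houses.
Solution:

House | Color | Sport | Music | Food
------------------------------------
  1   | yellow | soccer | jazz | pasta
  2   | purple | golf | blues | pizza
  3   | green | swimming | pop | curry
  4   | blue | tennis | classical | sushi
  5   | red | chess | rock | tacos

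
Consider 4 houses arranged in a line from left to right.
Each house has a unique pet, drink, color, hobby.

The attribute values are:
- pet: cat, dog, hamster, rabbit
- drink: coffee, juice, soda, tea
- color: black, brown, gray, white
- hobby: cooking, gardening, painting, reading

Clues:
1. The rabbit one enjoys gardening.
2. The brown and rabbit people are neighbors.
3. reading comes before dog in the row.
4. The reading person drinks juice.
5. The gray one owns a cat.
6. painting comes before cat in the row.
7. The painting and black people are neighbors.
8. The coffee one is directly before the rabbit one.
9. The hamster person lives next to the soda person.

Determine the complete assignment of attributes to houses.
Solution:

House | Pet | Drink | Color | Hobby
-----------------------------------
  1   | hamster | coffee | brown | painting
  2   | rabbit | soda | black | gardening
  3   | cat | juice | gray | reading
  4   | dog | tea | white | cooking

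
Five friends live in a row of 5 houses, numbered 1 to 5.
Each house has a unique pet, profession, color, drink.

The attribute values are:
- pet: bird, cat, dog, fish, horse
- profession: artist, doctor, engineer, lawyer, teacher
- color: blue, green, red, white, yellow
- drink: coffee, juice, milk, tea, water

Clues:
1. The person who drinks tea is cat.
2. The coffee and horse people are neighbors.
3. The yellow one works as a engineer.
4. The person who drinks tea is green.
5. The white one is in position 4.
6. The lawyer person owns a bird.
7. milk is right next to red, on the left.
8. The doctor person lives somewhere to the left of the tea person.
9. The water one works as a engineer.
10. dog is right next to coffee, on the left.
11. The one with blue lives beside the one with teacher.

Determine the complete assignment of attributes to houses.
Solution:

House | Pet | Profession | Color | Drink
----------------------------------------
  1   | dog | doctor | blue | milk
  2   | fish | teacher | red | coffee
  3   | horse | engineer | yellow | water
  4   | bird | lawyer | white | juice
  5   | cat | artist | green | tea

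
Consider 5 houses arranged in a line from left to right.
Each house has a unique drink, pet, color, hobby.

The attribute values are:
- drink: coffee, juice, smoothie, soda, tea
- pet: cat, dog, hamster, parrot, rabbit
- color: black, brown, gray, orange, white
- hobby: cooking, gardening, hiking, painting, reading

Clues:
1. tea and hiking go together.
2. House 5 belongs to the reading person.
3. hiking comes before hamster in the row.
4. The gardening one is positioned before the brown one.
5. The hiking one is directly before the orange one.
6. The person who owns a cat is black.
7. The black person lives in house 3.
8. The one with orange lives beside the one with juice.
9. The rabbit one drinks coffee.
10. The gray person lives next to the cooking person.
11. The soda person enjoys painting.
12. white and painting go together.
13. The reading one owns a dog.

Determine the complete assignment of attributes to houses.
Solution:

House | Drink | Pet | Color | Hobby
-----------------------------------
  1   | tea | parrot | gray | hiking
  2   | coffee | rabbit | orange | cooking
  3   | juice | cat | black | gardening
  4   | soda | hamster | white | painting
  5   | smoothie | dog | brown | reading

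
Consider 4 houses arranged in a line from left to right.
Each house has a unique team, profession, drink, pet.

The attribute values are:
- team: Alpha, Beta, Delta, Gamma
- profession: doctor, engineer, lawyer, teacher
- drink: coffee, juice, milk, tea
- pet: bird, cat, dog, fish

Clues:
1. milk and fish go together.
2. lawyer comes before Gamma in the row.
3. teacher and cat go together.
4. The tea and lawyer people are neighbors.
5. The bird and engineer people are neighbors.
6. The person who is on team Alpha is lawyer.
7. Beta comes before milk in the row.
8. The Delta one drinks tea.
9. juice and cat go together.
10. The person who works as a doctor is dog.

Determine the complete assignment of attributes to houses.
Solution:

House | Team | Profession | Drink | Pet
---------------------------------------
  1   | Beta | teacher | juice | cat
  2   | Delta | doctor | tea | dog
  3   | Alpha | lawyer | coffee | bird
  4   | Gamma | engineer | milk | fish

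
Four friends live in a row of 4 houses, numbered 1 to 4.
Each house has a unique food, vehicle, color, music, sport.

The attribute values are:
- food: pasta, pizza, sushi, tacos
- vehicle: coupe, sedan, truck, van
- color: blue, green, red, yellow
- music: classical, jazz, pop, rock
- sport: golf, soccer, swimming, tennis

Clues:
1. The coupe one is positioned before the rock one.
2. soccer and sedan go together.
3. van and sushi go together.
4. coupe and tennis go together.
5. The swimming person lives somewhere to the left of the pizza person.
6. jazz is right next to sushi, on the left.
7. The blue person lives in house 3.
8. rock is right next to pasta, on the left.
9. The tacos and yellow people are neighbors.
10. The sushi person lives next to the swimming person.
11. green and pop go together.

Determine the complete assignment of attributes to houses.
Solution:

House | Food | Vehicle | Color | Music | Sport
----------------------------------------------
  1   | tacos | coupe | red | jazz | tennis
  2   | sushi | van | yellow | rock | golf
  3   | pasta | truck | blue | classical | swimming
  4   | pizza | sedan | green | pop | soccer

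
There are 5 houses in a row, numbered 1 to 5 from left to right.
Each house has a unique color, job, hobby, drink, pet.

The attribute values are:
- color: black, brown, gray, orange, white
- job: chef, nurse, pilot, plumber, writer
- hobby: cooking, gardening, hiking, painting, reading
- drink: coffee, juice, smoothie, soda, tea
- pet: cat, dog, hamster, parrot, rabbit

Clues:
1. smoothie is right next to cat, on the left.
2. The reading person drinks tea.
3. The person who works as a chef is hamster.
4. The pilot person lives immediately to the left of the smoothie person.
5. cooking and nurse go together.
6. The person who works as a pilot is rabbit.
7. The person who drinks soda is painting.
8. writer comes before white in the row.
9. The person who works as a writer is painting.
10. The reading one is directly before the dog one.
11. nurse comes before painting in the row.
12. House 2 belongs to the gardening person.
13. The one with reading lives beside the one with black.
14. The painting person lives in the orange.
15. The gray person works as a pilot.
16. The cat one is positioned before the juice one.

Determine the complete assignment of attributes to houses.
Solution:

House | Color | Job | Hobby | Drink | Pet
-----------------------------------------
  1   | gray | pilot | reading | tea | rabbit
  2   | black | plumber | gardening | smoothie | dog
  3   | brown | nurse | cooking | coffee | cat
  4   | orange | writer | painting | soda | parrot
  5   | white | chef | hiking | juice | hamster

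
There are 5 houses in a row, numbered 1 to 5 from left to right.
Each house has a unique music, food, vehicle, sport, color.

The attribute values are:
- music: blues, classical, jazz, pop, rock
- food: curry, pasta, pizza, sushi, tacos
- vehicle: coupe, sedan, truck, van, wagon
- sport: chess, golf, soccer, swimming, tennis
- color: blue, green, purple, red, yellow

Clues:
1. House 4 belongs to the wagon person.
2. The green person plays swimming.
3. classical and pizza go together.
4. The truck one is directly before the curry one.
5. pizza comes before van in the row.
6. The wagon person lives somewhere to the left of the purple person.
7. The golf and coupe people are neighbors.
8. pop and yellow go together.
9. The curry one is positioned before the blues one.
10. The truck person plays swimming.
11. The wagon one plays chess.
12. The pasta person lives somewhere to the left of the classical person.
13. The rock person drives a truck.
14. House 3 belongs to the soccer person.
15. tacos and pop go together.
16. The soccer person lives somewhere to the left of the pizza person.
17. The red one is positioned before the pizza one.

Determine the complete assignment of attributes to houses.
Solution:

House | Music | Food | Vehicle | Sport | Color
----------------------------------------------
  1   | rock | pasta | truck | swimming | green
  2   | jazz | curry | sedan | golf | red
  3   | pop | tacos | coupe | soccer | yellow
  4   | classical | pizza | wagon | chess | blue
  5   | blues | sushi | van | tennis | purple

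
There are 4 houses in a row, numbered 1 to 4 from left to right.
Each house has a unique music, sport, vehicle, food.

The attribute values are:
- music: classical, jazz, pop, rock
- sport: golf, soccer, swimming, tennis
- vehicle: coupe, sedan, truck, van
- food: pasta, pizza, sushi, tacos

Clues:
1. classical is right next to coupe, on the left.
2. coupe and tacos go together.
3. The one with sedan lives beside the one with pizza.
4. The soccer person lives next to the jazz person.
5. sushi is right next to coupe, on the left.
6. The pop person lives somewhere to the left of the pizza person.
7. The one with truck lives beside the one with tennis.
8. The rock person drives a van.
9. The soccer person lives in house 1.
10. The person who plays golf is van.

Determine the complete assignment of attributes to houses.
Solution:

House | Music | Sport | Vehicle | Food
--------------------------------------
  1   | classical | soccer | truck | sushi
  2   | jazz | tennis | coupe | tacos
  3   | pop | swimming | sedan | pasta
  4   | rock | golf | van | pizza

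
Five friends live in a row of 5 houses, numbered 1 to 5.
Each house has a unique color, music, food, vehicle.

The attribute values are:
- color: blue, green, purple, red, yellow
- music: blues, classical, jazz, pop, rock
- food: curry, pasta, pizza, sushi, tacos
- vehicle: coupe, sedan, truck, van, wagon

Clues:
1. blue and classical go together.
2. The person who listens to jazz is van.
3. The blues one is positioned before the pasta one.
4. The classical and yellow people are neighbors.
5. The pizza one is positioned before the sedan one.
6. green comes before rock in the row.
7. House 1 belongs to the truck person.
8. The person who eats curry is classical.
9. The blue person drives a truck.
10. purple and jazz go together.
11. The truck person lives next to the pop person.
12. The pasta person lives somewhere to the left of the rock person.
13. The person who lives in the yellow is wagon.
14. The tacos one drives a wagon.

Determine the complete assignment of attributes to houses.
Solution:

House | Color | Music | Food | Vehicle
--------------------------------------
  1   | blue | classical | curry | truck
  2   | yellow | pop | tacos | wagon
  3   | green | blues | pizza | coupe
  4   | purple | jazz | pasta | van
  5   | red | rock | sushi | sedan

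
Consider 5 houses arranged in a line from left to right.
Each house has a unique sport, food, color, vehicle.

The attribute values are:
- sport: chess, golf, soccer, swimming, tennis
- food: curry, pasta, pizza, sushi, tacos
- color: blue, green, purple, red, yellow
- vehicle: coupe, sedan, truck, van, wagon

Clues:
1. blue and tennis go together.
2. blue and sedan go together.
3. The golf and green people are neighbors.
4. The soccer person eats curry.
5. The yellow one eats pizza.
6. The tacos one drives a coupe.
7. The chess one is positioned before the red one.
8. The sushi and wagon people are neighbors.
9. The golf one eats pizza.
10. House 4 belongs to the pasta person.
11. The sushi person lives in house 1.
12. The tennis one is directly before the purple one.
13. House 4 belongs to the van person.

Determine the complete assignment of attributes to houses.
Solution:

House | Sport | Food | Color | Vehicle
--------------------------------------
  1   | tennis | sushi | blue | sedan
  2   | soccer | curry | purple | wagon
  3   | golf | pizza | yellow | truck
  4   | chess | pasta | green | van
  5   | swimming | tacos | red | coupe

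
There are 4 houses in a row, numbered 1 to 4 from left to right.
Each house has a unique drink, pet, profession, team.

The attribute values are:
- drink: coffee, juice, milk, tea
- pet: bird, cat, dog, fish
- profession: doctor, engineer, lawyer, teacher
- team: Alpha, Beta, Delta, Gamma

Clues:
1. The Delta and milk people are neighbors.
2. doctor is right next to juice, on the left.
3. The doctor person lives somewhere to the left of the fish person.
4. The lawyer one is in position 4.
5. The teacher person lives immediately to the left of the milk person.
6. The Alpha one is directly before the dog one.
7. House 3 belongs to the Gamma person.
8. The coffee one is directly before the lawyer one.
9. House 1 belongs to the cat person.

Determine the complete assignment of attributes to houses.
Solution:

House | Drink | Pet | Profession | Team
---------------------------------------
  1   | tea | cat | teacher | Delta
  2   | milk | bird | engineer | Alpha
  3   | coffee | dog | doctor | Gamma
  4   | juice | fish | lawyer | Beta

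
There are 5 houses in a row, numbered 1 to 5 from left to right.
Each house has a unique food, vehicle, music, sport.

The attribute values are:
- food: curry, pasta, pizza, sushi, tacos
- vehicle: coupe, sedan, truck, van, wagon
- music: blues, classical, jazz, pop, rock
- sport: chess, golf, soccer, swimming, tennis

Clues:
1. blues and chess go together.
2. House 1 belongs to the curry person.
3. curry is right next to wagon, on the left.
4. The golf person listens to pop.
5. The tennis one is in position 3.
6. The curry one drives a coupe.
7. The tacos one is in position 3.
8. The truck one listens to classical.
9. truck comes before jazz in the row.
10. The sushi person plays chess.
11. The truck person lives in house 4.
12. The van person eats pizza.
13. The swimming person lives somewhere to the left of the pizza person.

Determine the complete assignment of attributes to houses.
Solution:

House | Food | Vehicle | Music | Sport
--------------------------------------
  1   | curry | coupe | pop | golf
  2   | sushi | wagon | blues | chess
  3   | tacos | sedan | rock | tennis
  4   | pasta | truck | classical | swimming
  5   | pizza | van | jazz | soccer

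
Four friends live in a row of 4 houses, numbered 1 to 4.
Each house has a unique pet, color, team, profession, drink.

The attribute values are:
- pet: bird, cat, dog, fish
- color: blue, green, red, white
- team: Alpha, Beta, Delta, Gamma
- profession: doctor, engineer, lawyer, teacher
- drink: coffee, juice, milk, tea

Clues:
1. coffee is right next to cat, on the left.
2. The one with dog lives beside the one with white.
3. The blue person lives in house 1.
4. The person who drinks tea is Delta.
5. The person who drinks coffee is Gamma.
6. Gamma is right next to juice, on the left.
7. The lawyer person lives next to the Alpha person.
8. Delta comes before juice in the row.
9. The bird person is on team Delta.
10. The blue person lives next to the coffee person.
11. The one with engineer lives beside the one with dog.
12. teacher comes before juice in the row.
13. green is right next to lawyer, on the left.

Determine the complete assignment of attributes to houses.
Solution:

House | Pet | Color | Team | Profession | Drink
-----------------------------------------------
  1   | bird | blue | Delta | engineer | tea
  2   | dog | green | Gamma | teacher | coffee
  3   | cat | white | Beta | lawyer | juice
  4   | fish | red | Alpha | doctor | milk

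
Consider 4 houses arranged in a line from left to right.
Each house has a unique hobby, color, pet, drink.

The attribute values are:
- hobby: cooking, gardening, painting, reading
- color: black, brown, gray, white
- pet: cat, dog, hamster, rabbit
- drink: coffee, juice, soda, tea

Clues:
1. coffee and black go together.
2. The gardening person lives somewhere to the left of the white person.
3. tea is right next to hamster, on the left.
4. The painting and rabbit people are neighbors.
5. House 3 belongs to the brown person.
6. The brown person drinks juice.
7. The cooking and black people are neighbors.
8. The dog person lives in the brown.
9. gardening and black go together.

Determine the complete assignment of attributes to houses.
Solution:

House | Hobby | Color | Pet | Drink
-----------------------------------
  1   | cooking | gray | cat | tea
  2   | gardening | black | hamster | coffee
  3   | painting | brown | dog | juice
  4   | reading | white | rabbit | soda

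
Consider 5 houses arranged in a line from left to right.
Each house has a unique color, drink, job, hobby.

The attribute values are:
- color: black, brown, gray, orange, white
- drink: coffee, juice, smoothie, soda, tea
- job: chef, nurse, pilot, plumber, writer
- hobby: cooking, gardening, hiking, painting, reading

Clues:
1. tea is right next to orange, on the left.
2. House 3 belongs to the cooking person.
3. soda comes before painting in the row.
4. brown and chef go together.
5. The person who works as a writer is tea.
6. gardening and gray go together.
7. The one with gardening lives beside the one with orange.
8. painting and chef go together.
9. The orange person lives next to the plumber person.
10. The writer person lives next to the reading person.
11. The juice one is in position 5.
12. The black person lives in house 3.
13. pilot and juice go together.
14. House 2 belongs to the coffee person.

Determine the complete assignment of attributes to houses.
Solution:

House | Color | Drink | Job | Hobby
-----------------------------------
  1   | gray | tea | writer | gardening
  2   | orange | coffee | nurse | reading
  3   | black | soda | plumber | cooking
  4   | brown | smoothie | chef | painting
  5   | white | juice | pilot | hiking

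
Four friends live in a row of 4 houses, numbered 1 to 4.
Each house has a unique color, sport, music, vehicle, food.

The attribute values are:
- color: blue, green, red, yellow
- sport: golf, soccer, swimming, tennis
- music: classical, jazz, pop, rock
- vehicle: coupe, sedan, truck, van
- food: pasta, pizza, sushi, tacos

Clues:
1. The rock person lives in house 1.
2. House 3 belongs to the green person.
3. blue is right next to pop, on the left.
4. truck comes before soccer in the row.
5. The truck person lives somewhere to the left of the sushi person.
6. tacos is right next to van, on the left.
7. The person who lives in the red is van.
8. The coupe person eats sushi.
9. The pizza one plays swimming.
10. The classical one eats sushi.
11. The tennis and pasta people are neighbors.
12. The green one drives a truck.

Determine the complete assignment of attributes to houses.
Solution:

House | Color | Sport | Music | Vehicle | Food
----------------------------------------------
  1   | blue | tennis | rock | sedan | tacos
  2   | red | golf | pop | van | pasta
  3   | green | swimming | jazz | truck | pizza
  4   | yellow | soccer | classical | coupe | sushi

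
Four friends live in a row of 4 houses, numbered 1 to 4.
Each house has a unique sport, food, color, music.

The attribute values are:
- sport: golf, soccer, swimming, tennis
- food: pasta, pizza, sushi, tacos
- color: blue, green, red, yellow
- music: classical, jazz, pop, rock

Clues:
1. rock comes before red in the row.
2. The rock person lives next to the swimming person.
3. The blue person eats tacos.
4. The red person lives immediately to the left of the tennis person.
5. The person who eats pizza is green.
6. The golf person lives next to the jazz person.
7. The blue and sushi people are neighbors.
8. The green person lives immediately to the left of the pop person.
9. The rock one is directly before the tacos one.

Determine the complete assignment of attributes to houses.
Solution:

House | Sport | Food | Color | Music
------------------------------------
  1   | soccer | pizza | green | rock
  2   | swimming | tacos | blue | pop
  3   | golf | sushi | red | classical
  4   | tennis | pasta | yellow | jazz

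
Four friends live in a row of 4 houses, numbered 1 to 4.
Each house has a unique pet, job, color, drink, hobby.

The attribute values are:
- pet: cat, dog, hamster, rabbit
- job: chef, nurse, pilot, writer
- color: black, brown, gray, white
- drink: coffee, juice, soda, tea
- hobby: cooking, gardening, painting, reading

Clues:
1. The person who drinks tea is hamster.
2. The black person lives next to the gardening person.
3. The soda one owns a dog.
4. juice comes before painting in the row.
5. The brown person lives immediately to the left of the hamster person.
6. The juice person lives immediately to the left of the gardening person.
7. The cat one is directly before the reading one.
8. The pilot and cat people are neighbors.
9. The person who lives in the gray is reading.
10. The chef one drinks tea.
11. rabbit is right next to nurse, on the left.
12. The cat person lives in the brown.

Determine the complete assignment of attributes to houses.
Solution:

House | Pet | Job | Color | Drink | Hobby
-----------------------------------------
  1   | rabbit | pilot | black | juice | cooking
  2   | cat | nurse | brown | coffee | gardening
  3   | hamster | chef | gray | tea | reading
  4   | dog | writer | white | soda | painting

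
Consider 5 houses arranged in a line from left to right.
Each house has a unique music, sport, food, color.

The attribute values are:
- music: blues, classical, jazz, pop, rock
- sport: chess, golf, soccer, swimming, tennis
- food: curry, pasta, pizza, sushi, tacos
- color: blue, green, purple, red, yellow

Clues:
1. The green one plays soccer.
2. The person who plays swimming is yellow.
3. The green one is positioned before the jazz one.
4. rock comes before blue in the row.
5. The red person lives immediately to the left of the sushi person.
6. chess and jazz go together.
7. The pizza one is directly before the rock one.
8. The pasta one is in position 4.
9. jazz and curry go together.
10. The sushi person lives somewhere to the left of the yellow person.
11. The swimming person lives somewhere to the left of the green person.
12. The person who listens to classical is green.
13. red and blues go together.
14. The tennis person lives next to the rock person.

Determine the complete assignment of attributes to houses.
Solution:

House | Music | Sport | Food | Color
------------------------------------
  1   | blues | tennis | pizza | red
  2   | rock | golf | sushi | purple
  3   | pop | swimming | tacos | yellow
  4   | classical | soccer | pasta | green
  5   | jazz | chess | curry | blue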